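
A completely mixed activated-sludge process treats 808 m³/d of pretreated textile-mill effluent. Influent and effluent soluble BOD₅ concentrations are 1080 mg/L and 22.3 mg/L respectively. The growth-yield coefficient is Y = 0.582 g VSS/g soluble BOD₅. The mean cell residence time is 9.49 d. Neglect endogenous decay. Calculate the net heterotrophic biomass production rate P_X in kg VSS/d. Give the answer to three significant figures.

P_X ≈ 497 kg VSS/d

With endogenous decay neglected, the observed yield equals the true yield: Y_obs = Y = 0.582 g VSS/g soluble BOD₅.
Mass of soluble BOD₅ removed per day: Q(S₀ − S) = 808 × 1058 g/m³ = 854.6 kg/d.
Biomass produced: P_X = Y_obs·Q·ΔS = 0.5820 × 854.6 ≈ 497.4 kg VSS/d.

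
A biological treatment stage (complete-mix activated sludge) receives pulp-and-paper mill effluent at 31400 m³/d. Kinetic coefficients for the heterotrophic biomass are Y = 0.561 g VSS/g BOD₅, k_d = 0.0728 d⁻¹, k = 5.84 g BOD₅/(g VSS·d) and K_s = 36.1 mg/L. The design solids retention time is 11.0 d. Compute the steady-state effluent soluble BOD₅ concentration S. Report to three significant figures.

S ≈ 1.90 mg/L

For a completely mixed reactor with recycle the Lawrence–McCarty relation gives S = K_s·(1 + k_d·θ_c) / [θ_c·(Y·k − k_d) − 1] = 36.1 × (1 + 0.0728 × 11.0) / [11.0 × (0.561 × 5.84 − 0.0728) − 1] = 65.01 / 34.24 = 1.899 mg/L.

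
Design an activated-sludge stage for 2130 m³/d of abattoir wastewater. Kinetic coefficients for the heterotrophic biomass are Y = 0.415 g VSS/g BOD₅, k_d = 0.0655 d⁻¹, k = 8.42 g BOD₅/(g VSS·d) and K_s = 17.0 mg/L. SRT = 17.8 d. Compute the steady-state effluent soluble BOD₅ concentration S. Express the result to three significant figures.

S ≈ 0.613 mg/L

For a completely mixed reactor with recycle the Lawrence–McCarty relation gives S = K_s·(1 + k_d·θ_c) / [θ_c·(Y·k − k_d) − 1] = 17.0 × (1 + 0.0655 × 17.8) / [17.8 × (0.415 × 8.42 − 0.0655) − 1] = 36.82 / 60.03 = 0.6133 mg/L.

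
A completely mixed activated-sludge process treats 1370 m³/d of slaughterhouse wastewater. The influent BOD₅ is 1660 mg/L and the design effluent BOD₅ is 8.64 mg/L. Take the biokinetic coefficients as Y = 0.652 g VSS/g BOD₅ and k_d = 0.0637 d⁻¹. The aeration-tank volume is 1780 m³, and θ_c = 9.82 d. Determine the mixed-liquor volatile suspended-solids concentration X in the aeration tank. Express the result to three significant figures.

Solving the biomass balance for X: X = Y Q (S₀−S) θ_c / [V (1+k_d θ_c)] = 0.652 × 1370 × (1660 − 8.64) × 9.82 / [1780 × (1 + 0.0637 × 9.82)] = 5006 mg/L.

X ≈ 5010 mg/L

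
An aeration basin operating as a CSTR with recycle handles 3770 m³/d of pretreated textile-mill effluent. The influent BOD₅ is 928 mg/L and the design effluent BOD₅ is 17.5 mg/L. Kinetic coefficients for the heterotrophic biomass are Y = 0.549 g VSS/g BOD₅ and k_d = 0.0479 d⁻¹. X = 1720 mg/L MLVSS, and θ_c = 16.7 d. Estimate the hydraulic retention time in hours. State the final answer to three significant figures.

τ ≈ 64.7 h

Steady-state biomass mass balance: V·X·(1 + k_d·θ_c) = Y·Q·(S₀ − S)·θ_c, so V = 0.549 × 3770 × (928 − 17.5) × 16.7 / [1720 × (1 + 0.0479 × 16.7)] = 3.15×10^7 / 3096 = 10165 m³.
HRT = V/Q = 10165 m³ / 3770 m³·d⁻¹ = 2.696 d × 24 = 64.71 h.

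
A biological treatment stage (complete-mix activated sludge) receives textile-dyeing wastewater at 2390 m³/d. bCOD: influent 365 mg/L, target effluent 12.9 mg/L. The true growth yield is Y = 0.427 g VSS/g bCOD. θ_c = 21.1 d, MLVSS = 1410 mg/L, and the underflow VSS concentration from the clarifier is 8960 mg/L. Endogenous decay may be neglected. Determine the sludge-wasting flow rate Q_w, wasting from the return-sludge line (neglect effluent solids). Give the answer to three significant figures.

Q_w ≈ 40.1 m³/d

Biomass mass balance (decay neglected): V·X = Y·Q·(S₀ − S)·θ_c, so V = 0.427 × 2390 × (365 − 12.9) × 21.1 / 1410 = 5377 m³.
Wasting from the return line (neglecting effluent solids): Q_w = V·X / (θ_c·X_r) = 5377 × 1410 / (21.1 × 8960) = 40.10 m³/d.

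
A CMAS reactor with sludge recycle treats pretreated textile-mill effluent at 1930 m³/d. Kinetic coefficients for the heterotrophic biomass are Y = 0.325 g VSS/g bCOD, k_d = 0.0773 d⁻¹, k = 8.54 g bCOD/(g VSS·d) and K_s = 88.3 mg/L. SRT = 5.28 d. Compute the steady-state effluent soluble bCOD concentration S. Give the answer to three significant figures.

Effluent substrate depends only on kinetics and SRT: S = K_s(1 + k_d θ_c) / [θ_c(Yk − k_d) − 1] = 88.3 × (1 + 0.0773 × 5.28) / [5.28 × (0.325 × 8.54 − 0.0773) − 1] = 124.3 / 13.25 = 9.387 mg/L.

S ≈ 9.39 mg/L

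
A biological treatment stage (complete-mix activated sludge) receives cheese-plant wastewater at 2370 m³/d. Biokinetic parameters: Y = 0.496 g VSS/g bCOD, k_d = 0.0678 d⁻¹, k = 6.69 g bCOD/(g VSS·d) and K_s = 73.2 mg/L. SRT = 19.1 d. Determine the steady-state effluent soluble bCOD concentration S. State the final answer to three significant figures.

From the Monod/SRT balance for a CMAS, S = K_s·(1+k_d θ_c)/[θ_c·(Y k − k_d) − 1] = 73.2 × (1 + 0.0678 × 19.1) / [19.1 × (0.496 × 6.69 − 0.0678) − 1] = 168.0 / 61.08 = 2.750 mg/L.

S ≈ 2.75 mg/L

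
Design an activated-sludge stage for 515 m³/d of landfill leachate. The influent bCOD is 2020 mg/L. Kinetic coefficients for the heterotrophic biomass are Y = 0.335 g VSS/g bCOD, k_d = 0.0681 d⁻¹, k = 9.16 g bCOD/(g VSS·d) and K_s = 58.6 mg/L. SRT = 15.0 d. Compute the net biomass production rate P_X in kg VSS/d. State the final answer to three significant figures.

For a completely mixed reactor with recycle the Lawrence–McCarty relation gives S = K_s·(1 + k_d·θ_c) / [θ_c·(Y·k − k_d) − 1] = 58.6 × (1 + 0.0681 × 15.0) / [15.0 × (0.335 × 9.16 − 0.0681) − 1] = 118.5 / 44.01 = 2.692 mg/L.
Correct the yield for decay: Y_obs = Y/(1 + k_d θ_c) = 0.335 / (1 + 0.0681 × 15.0) = 0.335 / 2.021 = 0.1657.
Mass of bCOD removed per day: Q(S₀ − S) = 515 × 2017 g/m³ = 1039 kg/d.
P_X = Y_obs · Q(S₀ − S) = 0.1657 × 1039 = 172.2 kg VSS/d.

P_X ≈ 172 kg VSS/d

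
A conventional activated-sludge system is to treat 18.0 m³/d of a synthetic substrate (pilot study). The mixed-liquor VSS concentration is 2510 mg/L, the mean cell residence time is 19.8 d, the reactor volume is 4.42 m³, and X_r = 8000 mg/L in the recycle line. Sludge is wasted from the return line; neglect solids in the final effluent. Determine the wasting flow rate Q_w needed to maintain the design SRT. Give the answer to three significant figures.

Wasting from the return line (neglecting effluent solids): Q_w = V·X / (θ_c·X_r) = 4.420 × 2510 / (19.8 × 8000) = 0.07004 m³/d.

Q_w ≈ 0.0700 m³/d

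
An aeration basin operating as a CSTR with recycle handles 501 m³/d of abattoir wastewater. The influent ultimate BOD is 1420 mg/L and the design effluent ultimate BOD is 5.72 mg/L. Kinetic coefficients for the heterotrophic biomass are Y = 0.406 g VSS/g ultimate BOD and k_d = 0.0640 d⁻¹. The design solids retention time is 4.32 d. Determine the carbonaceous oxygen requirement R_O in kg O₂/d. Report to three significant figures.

Y_obs = Y / (1 + k_d θ_c) = 0.406 / (1 + 0.0640 × 4.32) = 0.406 / 1.276 = 0.3181.
Q·(S₀ − S) = 501 × (1420 − 5.72) × 10⁻³ = 708.6 kg/d removed.
P_X = Y_obs·Q·(S₀ − S) = 0.3181 × 708.6 = 225.4 kg VSS/d.
Carbonaceous O₂ demand = substrate oxidised − cell-mass equivalent = 708.6 − 1.42 × 225.4 = 388.5 kg O₂/d.

R_O ≈ 389 kg O₂/d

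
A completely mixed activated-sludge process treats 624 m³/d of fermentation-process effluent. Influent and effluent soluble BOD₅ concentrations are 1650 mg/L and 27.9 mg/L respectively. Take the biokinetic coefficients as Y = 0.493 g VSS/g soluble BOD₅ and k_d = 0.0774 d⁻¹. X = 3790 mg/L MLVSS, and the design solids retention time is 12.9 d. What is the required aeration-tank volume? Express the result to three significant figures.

V ≈ 850 m³

Steady-state biomass mass balance: V·X·(1 + k_d·θ_c) = Y·Q·(S₀ − S)·θ_c, so V = 0.493 × 624 × (1650 − 27.9) × 12.9 / [3790 × (1 + 0.0774 × 12.9)] = 6.44×10^6 / 7574 = 849.9 m³.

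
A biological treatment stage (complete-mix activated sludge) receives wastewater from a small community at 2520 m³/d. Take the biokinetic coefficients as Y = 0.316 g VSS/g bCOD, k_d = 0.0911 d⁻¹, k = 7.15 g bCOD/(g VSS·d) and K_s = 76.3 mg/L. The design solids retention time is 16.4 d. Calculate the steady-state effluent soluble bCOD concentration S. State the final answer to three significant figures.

Effluent substrate depends only on kinetics and SRT: S = K_s(1 + k_d θ_c) / [θ_c(Yk − k_d) − 1] = 76.3 × (1 + 0.0911 × 16.4) / [16.4 × (0.316 × 7.15 − 0.0911) − 1] = 190.3 / 34.56 = 5.506 mg/L.

S ≈ 5.51 mg/L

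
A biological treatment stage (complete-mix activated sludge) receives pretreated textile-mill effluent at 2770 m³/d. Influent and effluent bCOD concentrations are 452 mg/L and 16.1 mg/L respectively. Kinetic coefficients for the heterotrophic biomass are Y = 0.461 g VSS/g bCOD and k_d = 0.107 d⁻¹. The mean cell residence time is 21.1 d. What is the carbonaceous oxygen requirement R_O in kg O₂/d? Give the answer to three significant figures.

R_O ≈ 965 kg O₂/d

Y_obs = Y / (1 + k_d θ_c) = 0.461 / (1 + 0.107 × 21.1) = 0.461 / 3.258 = 0.1415.
ΔS = 452 − 16.1 = 435.9 mg/L, so the substrate removal rate is 2770 × 435.9/1000 = 1207 kg bCOD/d.
P_X = Y_obs·Q·(S₀ − S) = 0.1415 × 1207 = 170.9 kg VSS/d.
Carbonaceous O₂ demand = substrate oxidised − cell-mass equivalent = 1207 − 1.42 × 170.9 = 964.8 kg O₂/d.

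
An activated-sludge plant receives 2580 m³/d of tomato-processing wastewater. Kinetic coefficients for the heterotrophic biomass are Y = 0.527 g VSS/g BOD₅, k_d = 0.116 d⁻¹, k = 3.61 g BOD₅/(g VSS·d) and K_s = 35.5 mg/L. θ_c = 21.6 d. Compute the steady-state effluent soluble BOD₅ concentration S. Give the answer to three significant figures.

From the Monod/SRT balance for a CMAS, S = K_s·(1+k_d θ_c)/[θ_c·(Y k − k_d) − 1] = 35.5 × (1 + 0.116 × 21.6) / [21.6 × (0.527 × 3.61 − 0.116) − 1] = 124.4 / 37.59 = 3.311 mg/L.

S ≈ 3.31 mg/L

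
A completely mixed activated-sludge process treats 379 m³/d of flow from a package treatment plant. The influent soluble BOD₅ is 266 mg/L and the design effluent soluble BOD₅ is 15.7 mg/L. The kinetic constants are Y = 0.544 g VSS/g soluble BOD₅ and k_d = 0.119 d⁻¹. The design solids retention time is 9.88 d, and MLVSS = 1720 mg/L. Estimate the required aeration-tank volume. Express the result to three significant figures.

Rearranging the biomass balance for a CMAS with decay, V = Y·Q·ΔS·θ_c / [X·(1+k_d θ_c)] = 0.544 × 379 × (266 − 15.7) × 9.88 / [1720 × (1 + 0.119 × 9.88)] = 5.1×10^5 / 3742 = 136.2 m³.

V ≈ 136 m³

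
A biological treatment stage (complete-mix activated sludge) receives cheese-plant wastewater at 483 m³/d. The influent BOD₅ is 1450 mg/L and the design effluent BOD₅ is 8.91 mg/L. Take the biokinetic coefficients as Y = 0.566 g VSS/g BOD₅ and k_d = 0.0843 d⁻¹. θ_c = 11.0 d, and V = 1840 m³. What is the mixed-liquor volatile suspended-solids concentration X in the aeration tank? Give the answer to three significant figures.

X ≈ 1220 mg/L

From V·X·(1 + k_d·θ_c) = Y·Q·(S₀ − S)·θ_c: X = 0.566 × 483 × (1450 − 8.91) × 11.0 / [1840 × (1 + 0.0843 × 11.0)] = 1222 mg/L.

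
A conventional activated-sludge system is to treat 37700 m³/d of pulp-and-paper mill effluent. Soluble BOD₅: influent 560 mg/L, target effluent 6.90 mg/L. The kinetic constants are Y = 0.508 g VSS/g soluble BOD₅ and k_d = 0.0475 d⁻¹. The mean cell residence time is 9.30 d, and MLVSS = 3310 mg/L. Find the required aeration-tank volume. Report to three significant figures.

V ≈ 20600 m³

Steady-state biomass mass balance: V·X·(1 + k_d·θ_c) = Y·Q·(S₀ − S)·θ_c, so V = 0.508 × 37700 × (560 − 6.90) × 9.30 / [3310 × (1 + 0.0475 × 9.30)] = 9.85×10^7 / 4772 = 20643 m³.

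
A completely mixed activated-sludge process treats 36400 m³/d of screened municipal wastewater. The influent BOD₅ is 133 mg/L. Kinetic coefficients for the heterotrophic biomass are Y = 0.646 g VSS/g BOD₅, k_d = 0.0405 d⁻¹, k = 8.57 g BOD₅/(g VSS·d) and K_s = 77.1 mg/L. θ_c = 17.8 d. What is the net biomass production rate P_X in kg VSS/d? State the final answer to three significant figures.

P_X ≈ 1800 kg VSS/d

From the Monod/SRT balance for a CMAS, S = K_s·(1+k_d θ_c)/[θ_c·(Y k − k_d) − 1] = 77.1 × (1 + 0.0405 × 17.8) / [17.8 × (0.646 × 8.57 − 0.0405) − 1] = 132.7 / 96.82 = 1.370 mg/L.
Correct the yield for decay: Y_obs = Y/(1 + k_d θ_c) = 0.646 / (1 + 0.0405 × 17.8) = 0.646 / 1.721 = 0.3754.
Q·(S₀ − S) = 36400 × (133 − 1.37) × 10⁻³ = 4791 kg/d removed.
Biomass produced: P_X = Y_obs·Q·ΔS = 0.3754 × 4791 ≈ 1799 kg VSS/d.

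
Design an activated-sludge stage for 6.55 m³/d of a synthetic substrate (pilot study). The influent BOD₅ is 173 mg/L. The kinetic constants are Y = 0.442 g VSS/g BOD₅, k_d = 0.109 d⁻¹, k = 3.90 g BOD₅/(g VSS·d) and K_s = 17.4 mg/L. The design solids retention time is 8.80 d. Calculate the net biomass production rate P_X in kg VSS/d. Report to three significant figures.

For a completely mixed reactor with recycle the Lawrence–McCarty relation gives S = K_s·(1 + k_d·θ_c) / [θ_c·(Y·k − k_d) − 1] = 17.4 × (1 + 0.109 × 8.80) / [8.80 × (0.442 × 3.90 − 0.109) − 1] = 34.09 / 13.21 = 2.581 mg/L.
Correct the yield for decay: Y_obs = Y/(1 + k_d θ_c) = 0.442 / (1 + 0.109 × 8.80) = 0.442 / 1.959 = 0.2256.
ΔS = 173 − 2.58 = 170.4 mg/L, so the substrate removal rate is 6.55 × 170.4/1000 = 1.116 kg BOD₅/d.
Biomass produced: P_X = Y_obs·Q·ΔS = 0.2256 × 1.116 ≈ 0.2518 kg VSS/d.

P_X ≈ 0.252 kg VSS/d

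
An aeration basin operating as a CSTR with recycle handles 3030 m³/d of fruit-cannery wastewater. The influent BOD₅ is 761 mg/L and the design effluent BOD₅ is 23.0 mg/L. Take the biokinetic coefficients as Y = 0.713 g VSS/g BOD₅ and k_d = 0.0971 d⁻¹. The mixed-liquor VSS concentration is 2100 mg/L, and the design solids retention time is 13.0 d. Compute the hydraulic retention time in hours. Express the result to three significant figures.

τ ≈ 34.6 h

Rearranging the biomass balance for a CMAS with decay, V = Y·Q·ΔS·θ_c / [X·(1+k_d θ_c)] = 0.713 × 3030 × (761 − 23.0) × 13.0 / [2100 × (1 + 0.0971 × 13.0)] = 2.07×10^7 / 4751 = 4363 m³.
τ = V/Q = 4363/3030 = 1.440 d, or 34.56 h.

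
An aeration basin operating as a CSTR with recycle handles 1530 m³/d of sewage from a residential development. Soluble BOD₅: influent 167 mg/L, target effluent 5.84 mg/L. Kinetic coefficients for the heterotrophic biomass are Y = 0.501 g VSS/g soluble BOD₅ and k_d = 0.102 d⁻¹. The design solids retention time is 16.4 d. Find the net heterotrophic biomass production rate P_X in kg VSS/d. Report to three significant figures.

P_X ≈ 46.2 kg VSS/d

Y_obs = Y / (1 + k_d θ_c) = 0.501 / (1 + 0.102 × 16.4) = 0.501 / 2.673 = 0.1874.
Q·(S₀ − S) = 1530 × (167 − 5.84) × 10⁻³ = 246.6 kg/d removed.
P_X = Y_obs · Q(S₀ − S) = 0.1874 × 246.6 = 46.22 kg VSS/d.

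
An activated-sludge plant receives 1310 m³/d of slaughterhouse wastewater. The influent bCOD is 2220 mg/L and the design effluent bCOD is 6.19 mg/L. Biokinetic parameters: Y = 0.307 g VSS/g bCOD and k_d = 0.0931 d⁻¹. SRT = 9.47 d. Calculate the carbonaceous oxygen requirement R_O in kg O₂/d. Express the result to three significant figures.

R_O ≈ 2230 kg O₂/d

The observed yield is Y_obs = Y/(1 + k_d·θ_c) = 0.307 / (1 + 0.0931 × 9.47) = 0.307 / 1.882 = 0.1632 g VSS per g bCOD removed.
ΔS = 2220 − 6.19 = 2214 mg/L, so the substrate removal rate is 1310 × 2214/1000 = 2900 kg bCOD/d.
Biomass synthesised: P_X = Y_obs × 2900 = 473.2 kg VSS/d.
R_O = Q·(S₀ − S) − 1.42·P_X = 2900 − 1.42 × 473.2 = 2228 kg O₂/d.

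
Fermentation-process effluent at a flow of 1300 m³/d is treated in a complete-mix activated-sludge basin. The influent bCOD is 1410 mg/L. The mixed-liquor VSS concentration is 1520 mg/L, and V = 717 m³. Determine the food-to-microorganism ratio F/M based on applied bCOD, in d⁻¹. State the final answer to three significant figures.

F/M ≈ 1.68 d⁻¹

F/M = applied load / biomass = Q·S₀/(V·X) = 1300 × 1410 / (717.0 × 1520) = 1.682 d⁻¹.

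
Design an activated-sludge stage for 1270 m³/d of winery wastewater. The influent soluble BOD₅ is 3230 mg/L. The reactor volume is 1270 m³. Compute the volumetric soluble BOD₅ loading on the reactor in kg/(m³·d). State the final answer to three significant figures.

Applied soluble BOD₅ load per unit volume = Q·S₀/V = (1270 × 3230/1000)/1270 = 3.230 kg soluble BOD₅·m⁻³·d⁻¹.

L_v ≈ 3.23 kg soluble BOD₅/(m³·d)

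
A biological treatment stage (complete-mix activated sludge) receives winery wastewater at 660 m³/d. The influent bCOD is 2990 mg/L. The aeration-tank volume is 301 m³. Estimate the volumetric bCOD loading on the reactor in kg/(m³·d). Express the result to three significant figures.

L_v ≈ 6.56 kg bCOD/(m³·d)

L_v = Q S₀ / V = 660 × 2990 × 10⁻³ / 301.0 = 6.556 kg/(m³·d).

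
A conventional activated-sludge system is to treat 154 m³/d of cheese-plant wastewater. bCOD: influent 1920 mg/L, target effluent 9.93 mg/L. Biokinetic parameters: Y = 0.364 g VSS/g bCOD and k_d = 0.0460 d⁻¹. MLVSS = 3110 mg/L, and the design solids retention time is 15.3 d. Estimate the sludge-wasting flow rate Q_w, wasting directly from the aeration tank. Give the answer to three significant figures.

Q_w ≈ 20.2 m³/d

Rearranging the biomass balance for a CMAS with decay, V = Y·Q·ΔS·θ_c / [X·(1+k_d θ_c)] = 0.364 × 154 × (1920 − 9.93) × 15.3 / [3110 × (1 + 0.0460 × 15.3)] = 1.64×10^6 / 5299 = 309.2 m³.
For wasting at MLVSS concentration, Q_w = V/θ_c = 309.2/15.3 = 20.21 m³/d.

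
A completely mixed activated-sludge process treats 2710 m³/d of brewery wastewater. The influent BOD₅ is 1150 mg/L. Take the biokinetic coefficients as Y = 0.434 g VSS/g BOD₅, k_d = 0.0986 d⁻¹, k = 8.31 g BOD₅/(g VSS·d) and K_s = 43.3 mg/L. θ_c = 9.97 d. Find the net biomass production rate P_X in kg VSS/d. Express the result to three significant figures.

For a completely mixed reactor with recycle the Lawrence–McCarty relation gives S = K_s·(1 + k_d·θ_c) / [θ_c·(Y·k − k_d) − 1] = 43.3 × (1 + 0.0986 × 9.97) / [9.97 × (0.434 × 8.31 − 0.0986) − 1] = 85.87 / 33.97 = 2.527 mg/L.
Correct the yield for decay: Y_obs = Y/(1 + k_d θ_c) = 0.434 / (1 + 0.0986 × 9.97) = 0.434 / 1.983 = 0.2189.
ΔS = 1150 − 2.53 = 1147 mg/L, so the substrate removal rate is 2710 × 1147/1000 = 3110 kg BOD₅/d.
P_X = Y_obs · Q(S₀ − S) = 0.2189 × 3110 = 680.6 kg VSS/d.

P_X ≈ 681 kg VSS/d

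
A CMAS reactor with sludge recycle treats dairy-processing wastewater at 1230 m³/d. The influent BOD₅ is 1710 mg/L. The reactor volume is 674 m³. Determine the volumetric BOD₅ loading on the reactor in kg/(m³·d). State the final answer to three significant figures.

L_v ≈ 3.12 kg BOD₅/(m³·d)

Volumetric loading L_v = Q·S₀ / V = 1230 × 1710 g/m³ / 674.0 m³ = 3121 g/(m³·d) = 3.121 kg BOD₅/(m³·d).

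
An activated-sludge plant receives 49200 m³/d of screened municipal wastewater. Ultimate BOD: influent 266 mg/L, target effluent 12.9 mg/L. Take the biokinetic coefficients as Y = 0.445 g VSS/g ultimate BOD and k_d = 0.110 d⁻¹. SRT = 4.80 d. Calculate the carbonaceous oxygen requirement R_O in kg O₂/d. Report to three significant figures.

Correct the yield for decay: Y_obs = Y/(1 + k_d θ_c) = 0.445 / (1 + 0.110 × 4.80) = 0.445 / 1.528 = 0.2912.
Q·(S₀ − S) = 49200 × (266 − 12.9) × 10⁻³ = 12453 kg/d removed.
P_X = Y_obs·Q·(S₀ − S) = 0.2912 × 12453 = 3627 kg VSS/d.
Carbonaceous O₂ demand = substrate oxidised − cell-mass equivalent = 12453 − 1.42 × 3627 = 7303 kg O₂/d.

R_O ≈ 7300 kg O₂/d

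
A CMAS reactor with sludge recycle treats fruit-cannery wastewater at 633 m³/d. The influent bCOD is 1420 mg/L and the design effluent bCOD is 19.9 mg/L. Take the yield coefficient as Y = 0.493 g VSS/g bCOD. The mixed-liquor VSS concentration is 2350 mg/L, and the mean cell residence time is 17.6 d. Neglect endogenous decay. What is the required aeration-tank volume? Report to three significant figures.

V ≈ 3270 m³

Biomass mass balance (decay neglected): V·X = Y·Q·(S₀ − S)·θ_c, so V = 0.493 × 633 × (1420 − 19.9) × 17.6 / 2350 = 3272 m³.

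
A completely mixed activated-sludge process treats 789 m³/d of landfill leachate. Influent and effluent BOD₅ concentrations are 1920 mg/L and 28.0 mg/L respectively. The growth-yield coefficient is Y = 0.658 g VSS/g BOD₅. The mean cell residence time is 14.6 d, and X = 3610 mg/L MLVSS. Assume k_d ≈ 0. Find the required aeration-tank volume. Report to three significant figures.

V ≈ 3970 m³

V·X = Y·Q·ΔS·θ_c gives V = 0.658 × 789 × (1920 − 28.0) × 14.6 / 3610 = 3973 m³.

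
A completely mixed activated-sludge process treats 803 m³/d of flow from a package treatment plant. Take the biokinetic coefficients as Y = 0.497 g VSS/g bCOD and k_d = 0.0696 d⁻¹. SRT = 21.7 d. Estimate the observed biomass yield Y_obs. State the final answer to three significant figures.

Y_obs = Y / (1 + k_d θ_c) = 0.497 / (1 + 0.0696 × 21.7) = 0.497 / 2.510 = 0.1980.

Y_obs ≈ 0.198 g VSS/g bCOD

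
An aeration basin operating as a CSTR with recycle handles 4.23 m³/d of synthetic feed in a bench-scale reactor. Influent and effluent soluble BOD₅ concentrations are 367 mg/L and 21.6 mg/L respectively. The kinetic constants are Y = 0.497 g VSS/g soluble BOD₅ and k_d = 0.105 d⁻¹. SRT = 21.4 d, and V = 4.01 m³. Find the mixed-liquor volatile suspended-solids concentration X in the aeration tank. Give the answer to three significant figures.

X ≈ 1190 mg/L

Solving the biomass balance for X: X = Y Q (S₀−S) θ_c / [V (1+k_d θ_c)] = 0.497 × 4.23 × (367 − 21.6) × 21.4 / [4.01 × (1 + 0.105 × 21.4)] = 1193 mg/L.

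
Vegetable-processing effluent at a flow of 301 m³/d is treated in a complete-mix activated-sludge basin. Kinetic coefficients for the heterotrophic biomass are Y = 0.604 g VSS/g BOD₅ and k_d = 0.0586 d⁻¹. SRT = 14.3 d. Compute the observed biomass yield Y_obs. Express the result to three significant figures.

Y_obs = Y / (1 + k_d θ_c) = 0.604 / (1 + 0.0586 × 14.3) = 0.604 / 1.838 = 0.3286.

Y_obs ≈ 0.329 g VSS/g BOD₅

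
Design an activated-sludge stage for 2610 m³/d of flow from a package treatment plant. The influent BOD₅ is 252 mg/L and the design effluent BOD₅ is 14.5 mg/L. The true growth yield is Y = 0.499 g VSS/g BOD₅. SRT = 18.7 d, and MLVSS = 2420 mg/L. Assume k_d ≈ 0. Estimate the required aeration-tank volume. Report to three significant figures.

V·X = Y·Q·ΔS·θ_c gives V = 0.499 × 2610 × (252 − 14.5) × 18.7 / 2420 = 2390 m³.

V ≈ 2390 m³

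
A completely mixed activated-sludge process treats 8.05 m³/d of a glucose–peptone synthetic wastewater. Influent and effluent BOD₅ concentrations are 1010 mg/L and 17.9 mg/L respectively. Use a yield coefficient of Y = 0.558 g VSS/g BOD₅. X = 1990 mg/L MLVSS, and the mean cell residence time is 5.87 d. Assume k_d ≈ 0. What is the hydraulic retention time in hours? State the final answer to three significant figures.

Biomass mass balance (decay neglected): V·X = Y·Q·(S₀ − S)·θ_c, so V = 0.558 × 8.05 × (1010 − 17.9) × 5.87 / 1990 = 13.15 m³.
Hydraulic retention time τ = V/Q = 13.15 / 8.05 = 1.633 d = 39.19 h.

τ ≈ 39.2 h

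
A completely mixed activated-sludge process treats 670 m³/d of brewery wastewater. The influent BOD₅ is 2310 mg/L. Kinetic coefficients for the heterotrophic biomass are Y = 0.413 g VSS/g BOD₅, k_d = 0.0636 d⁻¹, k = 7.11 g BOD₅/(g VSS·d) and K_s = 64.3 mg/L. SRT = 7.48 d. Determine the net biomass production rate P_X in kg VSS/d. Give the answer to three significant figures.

From the Monod/SRT balance for a CMAS, S = K_s·(1+k_d θ_c)/[θ_c·(Y k − k_d) − 1] = 64.3 × (1 + 0.0636 × 7.48) / [7.48 × (0.413 × 7.11 − 0.0636) − 1] = 94.89 / 20.49 = 4.631 mg/L.
Correct the yield for decay: Y_obs = Y/(1 + k_d θ_c) = 0.413 / (1 + 0.0636 × 7.48) = 0.413 / 1.476 = 0.2799.
Substrate removed = Q·(S₀ − S) = 670 m³/d × (2310 − 4.63) g/m³ = 1.54×10^6 g/d = 1545 kg/d.
So the net sludge growth is P_X = 0.2799 × 1545 = 432.3 kg VSS/d.

P_X ≈ 432 kg VSS/d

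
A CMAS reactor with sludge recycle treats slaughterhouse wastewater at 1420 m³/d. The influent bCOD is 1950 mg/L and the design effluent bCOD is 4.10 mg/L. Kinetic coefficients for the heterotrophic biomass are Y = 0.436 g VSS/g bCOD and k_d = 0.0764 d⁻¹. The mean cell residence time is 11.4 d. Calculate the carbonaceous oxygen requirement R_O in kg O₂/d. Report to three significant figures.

The observed yield is Y_obs = Y/(1 + k_d·θ_c) = 0.436 / (1 + 0.0764 × 11.4) = 0.436 / 1.871 = 0.2330 g VSS per g bCOD removed.
ΔS = 1950 − 4.10 = 1946 mg/L, so the substrate removal rate is 1420 × 1946/1000 = 2763 kg bCOD/d.
Net sludge production P_X = 0.2330 × 2763 = 643.9 kg VSS/d.
R_O = Q·ΔS − 1.42 P_X = 2763 − 914.4 = 1849 kg O₂/d.

R_O ≈ 1850 kg O₂/d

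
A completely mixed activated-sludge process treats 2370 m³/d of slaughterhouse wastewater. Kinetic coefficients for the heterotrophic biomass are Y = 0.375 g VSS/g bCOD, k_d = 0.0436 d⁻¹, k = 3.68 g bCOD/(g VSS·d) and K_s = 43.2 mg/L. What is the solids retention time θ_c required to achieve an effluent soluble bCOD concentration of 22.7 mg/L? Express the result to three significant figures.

θ_c ≈ 2.32 d

Specific growth rate at S = 22.7 mg/L: μ = YkS/(K_s+S) = 0.375·3.68·22.7/(43.2+22.7) = 0.4754 d⁻¹.
Then 1/θ_c = μ − k_d = 0.4754 − 0.0436 = 0.4318 d⁻¹, giving θ_c = 2.316 d.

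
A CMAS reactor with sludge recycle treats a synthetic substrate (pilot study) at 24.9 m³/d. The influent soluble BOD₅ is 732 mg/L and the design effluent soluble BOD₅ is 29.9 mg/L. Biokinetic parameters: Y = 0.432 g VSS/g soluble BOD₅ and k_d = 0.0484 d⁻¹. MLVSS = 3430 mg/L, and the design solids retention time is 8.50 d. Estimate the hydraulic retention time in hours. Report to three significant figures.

τ ≈ 12.8 h

Steady-state biomass mass balance: V·X·(1 + k_d·θ_c) = Y·Q·(S₀ − S)·θ_c, so V = 0.432 × 24.9 × (732 − 29.9) × 8.50 / [3430 × (1 + 0.0484 × 8.50)] = 6.42×10^4 / 4841 = 13.26 m³.
HRT = V/Q = 13.26 m³ / 24.9 m³·d⁻¹ = 0.5325 d × 24 = 12.78 h.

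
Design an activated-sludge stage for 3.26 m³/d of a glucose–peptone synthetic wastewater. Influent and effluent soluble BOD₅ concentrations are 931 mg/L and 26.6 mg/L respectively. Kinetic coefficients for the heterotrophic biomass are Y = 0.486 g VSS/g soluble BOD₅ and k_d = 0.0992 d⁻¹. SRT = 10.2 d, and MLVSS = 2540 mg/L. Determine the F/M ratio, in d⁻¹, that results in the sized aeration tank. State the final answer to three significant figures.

F/M ≈ 0.418 d⁻¹

Steady-state biomass mass balance: V·X·(1 + k_d·θ_c) = Y·Q·(S₀ − S)·θ_c, so V = 0.486 × 3.26 × (931 − 26.6) × 10.2 / [2540 × (1 + 0.0992 × 10.2)] = 1.46×10^4 / 5110 = 2.860 m³.
F/M = Q·S₀ / (V·X) = 3.26 × 931 / (2.860 × 2540) = 0.4178 g soluble BOD₅·(g VSS·d)⁻¹.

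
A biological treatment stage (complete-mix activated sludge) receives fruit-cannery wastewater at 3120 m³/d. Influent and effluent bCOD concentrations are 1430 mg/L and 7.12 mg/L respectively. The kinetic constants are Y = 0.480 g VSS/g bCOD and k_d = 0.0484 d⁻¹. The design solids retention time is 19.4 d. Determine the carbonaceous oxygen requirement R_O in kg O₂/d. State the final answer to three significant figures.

R_O ≈ 2880 kg O₂/d

Observed yield with endogenous decay: Y_obs = Y / (1 + k_d·θ_c) = 0.480 / (1 + 0.0484 × 19.4) = 0.480 / 1.939 = 0.2476 g VSS/g bCOD.
Q·(S₀ − S) = 3120 × (1430 − 7.12) × 10⁻³ = 4439 kg/d removed.
Net sludge production P_X = 0.2476 × 4439 = 1099 kg VSS/d.
Carbonaceous O₂ demand = substrate oxidised − cell-mass equivalent = 4439 − 1.42 × 1099 = 2879 kg O₂/d.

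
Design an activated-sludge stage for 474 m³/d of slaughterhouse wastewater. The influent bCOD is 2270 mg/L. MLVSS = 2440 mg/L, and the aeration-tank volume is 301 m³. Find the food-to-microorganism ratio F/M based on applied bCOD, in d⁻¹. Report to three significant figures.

F/M ≈ 1.47 d⁻¹

F/M = Q·S₀ / (V·X) = 474 × 2270 / (301.0 × 2440) = 1.465 g bCOD·(g VSS·d)⁻¹.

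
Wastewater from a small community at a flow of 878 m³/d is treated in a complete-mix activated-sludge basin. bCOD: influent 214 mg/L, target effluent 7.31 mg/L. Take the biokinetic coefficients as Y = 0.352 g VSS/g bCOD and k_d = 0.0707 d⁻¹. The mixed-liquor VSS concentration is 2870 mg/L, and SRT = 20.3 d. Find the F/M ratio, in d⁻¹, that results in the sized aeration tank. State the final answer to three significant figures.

F/M ≈ 0.353 d⁻¹

From the SRT design equation V = Y Q (S₀−S) θ_c / [X (1 + k_d θ_c)] = 0.352 × 878 × (214 − 7.31) × 20.3 / [2870 × (1 + 0.0707 × 20.3)] = 1.3×10^6 / 6989 = 185.5 m³.
Food-to-microorganism ratio F/M = Q S₀ / (V X) = 878 × 214 / (185.5 × 2870) = 0.3529 d⁻¹.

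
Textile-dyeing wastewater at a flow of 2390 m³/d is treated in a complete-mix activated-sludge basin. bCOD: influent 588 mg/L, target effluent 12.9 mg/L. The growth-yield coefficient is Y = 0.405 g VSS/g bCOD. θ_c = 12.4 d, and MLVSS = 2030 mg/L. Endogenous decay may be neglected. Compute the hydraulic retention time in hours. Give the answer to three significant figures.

τ ≈ 34.1 h

V·X = Y·Q·ΔS·θ_c gives V = 0.405 × 2390 × (588 − 12.9) × 12.4 / 2030 = 3400 m³.
HRT = V/Q = 3400 m³ / 2390 m³·d⁻¹ = 1.423 d × 24 = 34.15 h.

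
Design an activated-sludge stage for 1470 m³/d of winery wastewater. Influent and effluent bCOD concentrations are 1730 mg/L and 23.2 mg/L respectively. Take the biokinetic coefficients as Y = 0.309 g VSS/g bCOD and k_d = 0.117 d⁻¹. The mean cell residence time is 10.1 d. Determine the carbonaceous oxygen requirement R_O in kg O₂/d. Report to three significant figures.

Observed yield with endogenous decay: Y_obs = Y / (1 + k_d·θ_c) = 0.309 / (1 + 0.117 × 10.1) = 0.309 / 2.182 = 0.1416 g VSS/g bCOD.
ΔS = 1730 − 23.2 = 1707 mg/L, so the substrate removal rate is 1470 × 1707/1000 = 2509 kg bCOD/d.
Biomass synthesised: P_X = Y_obs × 2509 = 355.4 kg VSS/d.
R_O = Q·(S₀ − S) − 1.42·P_X = 2509 − 1.42 × 355.4 = 2004 kg O₂/d.

R_O ≈ 2000 kg O₂/d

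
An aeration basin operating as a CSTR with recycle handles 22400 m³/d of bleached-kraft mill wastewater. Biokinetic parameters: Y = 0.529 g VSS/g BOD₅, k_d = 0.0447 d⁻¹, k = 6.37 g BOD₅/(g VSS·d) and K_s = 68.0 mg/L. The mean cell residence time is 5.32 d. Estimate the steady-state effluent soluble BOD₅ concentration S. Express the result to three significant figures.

S ≈ 5.04 mg/L

Effluent substrate depends only on kinetics and SRT: S = K_s(1 + k_d θ_c) / [θ_c(Yk − k_d) − 1] = 68.0 × (1 + 0.0447 × 5.32) / [5.32 × (0.529 × 6.37 − 0.0447) − 1] = 84.17 / 16.69 = 5.043 mg/L.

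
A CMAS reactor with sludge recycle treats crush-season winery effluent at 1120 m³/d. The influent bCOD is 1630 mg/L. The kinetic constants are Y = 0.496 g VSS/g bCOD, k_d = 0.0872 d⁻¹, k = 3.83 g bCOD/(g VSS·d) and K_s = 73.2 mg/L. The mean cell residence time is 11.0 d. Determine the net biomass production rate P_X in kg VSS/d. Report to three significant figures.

P_X ≈ 460 kg VSS/d

Effluent substrate depends only on kinetics and SRT: S = K_s(1 + k_d θ_c) / [θ_c(Yk − k_d) − 1] = 73.2 × (1 + 0.0872 × 11.0) / [11.0 × (0.496 × 3.83 − 0.0872) − 1] = 143.4 / 18.94 = 7.573 mg/L.
The observed yield is Y_obs = Y/(1 + k_d·θ_c) = 0.496 / (1 + 0.0872 × 11.0) = 0.496 / 1.959 = 0.2532 g VSS per g bCOD removed.
Substrate removed = Q·(S₀ − S) = 1120 m³/d × (1630 − 7.57) g/m³ = 1.82×10^6 g/d = 1817 kg/d.
Net biomass production P_X = Y_obs × Q·(S₀ − S) = 0.2532 × 1817 = 460.0 kg VSS/d.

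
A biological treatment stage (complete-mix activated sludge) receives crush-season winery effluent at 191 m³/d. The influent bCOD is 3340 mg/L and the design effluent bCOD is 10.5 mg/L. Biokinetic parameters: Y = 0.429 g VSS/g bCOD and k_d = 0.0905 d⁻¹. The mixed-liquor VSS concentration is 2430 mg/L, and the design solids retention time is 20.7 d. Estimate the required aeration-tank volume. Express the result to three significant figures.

From the SRT design equation V = Y Q (S₀−S) θ_c / [X (1 + k_d θ_c)] = 0.429 × 191 × (3340 − 10.5) × 20.7 / [2430 × (1 + 0.0905 × 20.7)] = 5.65×10^6 / 6982 = 808.8 m³.

V ≈ 809 m³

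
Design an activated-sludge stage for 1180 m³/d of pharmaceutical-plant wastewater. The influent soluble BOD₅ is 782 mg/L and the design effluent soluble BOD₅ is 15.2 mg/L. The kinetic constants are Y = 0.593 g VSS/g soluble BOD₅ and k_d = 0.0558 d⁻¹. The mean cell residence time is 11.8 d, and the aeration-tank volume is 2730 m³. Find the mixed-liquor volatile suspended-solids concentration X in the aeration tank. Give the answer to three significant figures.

X ≈ 1400 mg/L

From V·X·(1 + k_d·θ_c) = Y·Q·(S₀ − S)·θ_c: X = 0.593 × 1180 × (782 − 15.2) × 11.8 / [2730 × (1 + 0.0558 × 11.8)] = 1398 mg/L.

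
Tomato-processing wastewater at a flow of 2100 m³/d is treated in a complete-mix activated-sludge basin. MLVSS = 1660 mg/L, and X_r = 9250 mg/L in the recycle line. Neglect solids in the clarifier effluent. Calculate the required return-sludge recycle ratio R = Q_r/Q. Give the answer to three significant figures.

Mass balance around the secondary clarifier (neglecting effluent solids): R = X / (X_r − X) = 1660 / (9250 − 1660) = 0.2187.

R ≈ 0.219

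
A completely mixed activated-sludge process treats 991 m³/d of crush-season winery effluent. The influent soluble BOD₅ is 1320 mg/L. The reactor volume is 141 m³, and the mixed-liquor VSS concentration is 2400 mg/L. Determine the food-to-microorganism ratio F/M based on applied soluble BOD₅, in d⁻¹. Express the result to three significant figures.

F/M ≈ 3.87 d⁻¹

F/M = applied load / biomass = Q·S₀/(V·X) = 991 × 1320 / (141.0 × 2400) = 3.866 d⁻¹.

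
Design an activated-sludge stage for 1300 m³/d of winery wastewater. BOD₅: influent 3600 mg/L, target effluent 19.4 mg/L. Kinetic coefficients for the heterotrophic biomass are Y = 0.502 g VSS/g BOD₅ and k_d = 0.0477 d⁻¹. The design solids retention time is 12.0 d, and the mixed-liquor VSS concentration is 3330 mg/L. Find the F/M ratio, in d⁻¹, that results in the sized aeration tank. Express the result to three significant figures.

From the SRT design equation V = Y Q (S₀−S) θ_c / [X (1 + k_d θ_c)] = 0.502 × 1300 × (3600 − 19.4) × 12.0 / [3330 × (1 + 0.0477 × 12.0)] = 2.8×10^7 / 5236 = 5355 m³.
F/M = Q·S₀ / (V·X) = 1300 × 3600 / (5355 × 3330) = 0.2624 g BOD₅·(g VSS·d)⁻¹.

F/M ≈ 0.262 d⁻¹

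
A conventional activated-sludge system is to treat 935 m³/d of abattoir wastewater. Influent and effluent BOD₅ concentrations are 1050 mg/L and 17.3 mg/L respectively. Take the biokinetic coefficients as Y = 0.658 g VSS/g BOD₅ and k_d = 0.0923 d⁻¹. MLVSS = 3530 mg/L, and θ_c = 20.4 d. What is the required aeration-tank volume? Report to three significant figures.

V ≈ 1270 m³

From the SRT design equation V = Y Q (S₀−S) θ_c / [X (1 + k_d θ_c)] = 0.658 × 935 × (1050 − 17.3) × 20.4 / [3530 × (1 + 0.0923 × 20.4)] = 1.3×10^7 / 10177 = 1274 m³.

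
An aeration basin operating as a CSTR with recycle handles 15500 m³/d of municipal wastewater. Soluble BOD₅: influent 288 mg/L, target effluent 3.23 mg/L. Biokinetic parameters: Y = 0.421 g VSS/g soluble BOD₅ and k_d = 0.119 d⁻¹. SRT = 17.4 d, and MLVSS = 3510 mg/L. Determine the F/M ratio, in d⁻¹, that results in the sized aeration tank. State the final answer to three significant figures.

Steady-state biomass mass balance: V·X·(1 + k_d·θ_c) = Y·Q·(S₀ − S)·θ_c, so V = 0.421 × 15500 × (288 − 3.23) × 17.4 / [3510 × (1 + 0.119 × 17.4)] = 3.23×10^7 / 10778 = 3000 m³.
F/M = Q·S₀ / (V·X) = 15500 × 288 / (3000 × 3510) = 0.4239 g soluble BOD₅·(g VSS·d)⁻¹.

F/M ≈ 0.424 d⁻¹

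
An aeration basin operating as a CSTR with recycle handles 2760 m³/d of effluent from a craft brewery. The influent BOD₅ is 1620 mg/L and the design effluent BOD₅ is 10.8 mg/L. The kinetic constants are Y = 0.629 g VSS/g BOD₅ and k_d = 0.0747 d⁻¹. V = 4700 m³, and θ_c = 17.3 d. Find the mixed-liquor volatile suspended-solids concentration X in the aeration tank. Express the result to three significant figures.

Solving the biomass balance for X: X = Y Q (S₀−S) θ_c / [V (1+k_d θ_c)] = 0.629 × 2760 × (1620 − 10.8) × 17.3 / [4700 × (1 + 0.0747 × 17.3)] = 4486 mg/L.

X ≈ 4490 mg/L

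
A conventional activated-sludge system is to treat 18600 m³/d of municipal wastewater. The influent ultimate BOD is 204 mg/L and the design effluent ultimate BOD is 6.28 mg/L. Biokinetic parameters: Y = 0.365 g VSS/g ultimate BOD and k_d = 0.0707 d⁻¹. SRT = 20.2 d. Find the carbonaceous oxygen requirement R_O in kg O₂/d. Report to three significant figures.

Correct the yield for decay: Y_obs = Y/(1 + k_d θ_c) = 0.365 / (1 + 0.0707 × 20.2) = 0.365 / 2.428 = 0.1503.
Q·(S₀ − S) = 18600 × (204 − 6.28) × 10⁻³ = 3678 kg/d removed.
Net sludge production P_X = 0.1503 × 3678 = 552.8 kg VSS/d.
R_O = Q·ΔS − 1.42 P_X = 3678 − 785.0 = 2893 kg O₂/d.

R_O ≈ 2890 kg O₂/d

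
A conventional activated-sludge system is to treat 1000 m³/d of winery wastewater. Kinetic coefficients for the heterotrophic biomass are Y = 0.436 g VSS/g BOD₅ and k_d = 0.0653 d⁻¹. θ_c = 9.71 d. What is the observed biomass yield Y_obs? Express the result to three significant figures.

Y_obs ≈ 0.267 g VSS/g BOD₅

Y_obs = Y / (1 + k_d θ_c) = 0.436 / (1 + 0.0653 × 9.71) = 0.436 / 1.634 = 0.2668.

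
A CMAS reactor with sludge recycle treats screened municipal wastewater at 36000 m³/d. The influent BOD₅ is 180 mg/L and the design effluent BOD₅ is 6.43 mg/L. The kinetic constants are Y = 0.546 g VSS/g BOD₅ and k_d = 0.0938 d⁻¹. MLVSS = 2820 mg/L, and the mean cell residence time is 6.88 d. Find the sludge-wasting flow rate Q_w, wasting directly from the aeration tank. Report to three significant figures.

From the SRT design equation V = Y Q (S₀−S) θ_c / [X (1 + k_d θ_c)] = 0.546 × 36000 × (180 − 6.43) × 6.88 / [2820 × (1 + 0.0938 × 6.88)] = 2.35×10^7 / 4640 = 5059 m³.
Wasting from the aeration tank: Q_w = V / θ_c = 5059 / 6.88 = 735.3 m³/d.

Q_w ≈ 735 m³/d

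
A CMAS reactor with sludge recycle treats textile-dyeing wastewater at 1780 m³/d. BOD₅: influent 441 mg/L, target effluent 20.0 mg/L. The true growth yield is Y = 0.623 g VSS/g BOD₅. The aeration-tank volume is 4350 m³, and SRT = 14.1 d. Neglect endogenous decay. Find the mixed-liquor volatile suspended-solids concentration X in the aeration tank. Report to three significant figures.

X ≈ 1510 mg/L

From V·X = Y·Q·(S₀ − S)·θ_c (decay neglected): X = 0.623 × 1780 × (441 − 20.0) × 14.1 / 4350 = 1513 mg/L.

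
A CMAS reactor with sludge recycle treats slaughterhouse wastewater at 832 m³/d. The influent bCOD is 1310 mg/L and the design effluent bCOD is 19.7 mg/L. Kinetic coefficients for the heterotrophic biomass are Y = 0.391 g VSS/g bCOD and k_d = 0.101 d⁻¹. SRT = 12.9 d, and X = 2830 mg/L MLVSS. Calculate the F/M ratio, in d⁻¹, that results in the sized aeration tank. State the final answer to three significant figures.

From the SRT design equation V = Y Q (S₀−S) θ_c / [X (1 + k_d θ_c)] = 0.391 × 832 × (1310 − 19.7) × 12.9 / [2830 × (1 + 0.101 × 12.9)] = 5.41×10^6 / 6517 = 830.8 m³.
Food-to-microorganism ratio F/M = Q S₀ / (V X) = 832 × 1310 / (830.8 × 2830) = 0.4635 d⁻¹.

F/M ≈ 0.464 d⁻¹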